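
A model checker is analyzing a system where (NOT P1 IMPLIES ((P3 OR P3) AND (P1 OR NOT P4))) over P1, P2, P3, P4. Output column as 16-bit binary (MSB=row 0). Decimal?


Formula: (NOT P1 IMPLIES ((P3 OR P3) AND (P1 OR NOT P4))) over P1, P2, P3, P4 (16 rows)
Evaluate each row (bits = P1,P2,P3,P4, MSB first):
  row 0 [0000]: (NOT 0 IMPLIES ((0 OR 0) AND (0 OR NOT 0))) -> 0
  row 1 [0001]: (NOT 0 IMPLIES ((0 OR 0) AND (0 OR NOT 1))) -> 0
  row 2 [0010]: (NOT 0 IMPLIES ((1 OR 1) AND (0 OR NOT 0))) -> 1
  row 3 [0011]: (NOT 0 IMPLIES ((1 OR 1) AND (0 OR NOT 1))) -> 0
  row 4 [0100]: (NOT 0 IMPLIES ((0 OR 0) AND (0 OR NOT 0))) -> 0
  row 5 [0101]: (NOT 0 IMPLIES ((0 OR 0) AND (0 OR NOT 1))) -> 0
  row 6 [0110]: (NOT 0 IMPLIES ((1 OR 1) AND (0 OR NOT 0))) -> 1
  row 7 [0111]: (NOT 0 IMPLIES ((1 OR 1) AND (0 OR NOT 1))) -> 0
  row 8 [1000]: (NOT 1 IMPLIES ((0 OR 0) AND (1 OR NOT 0))) -> 1
  row 9 [1001]: (NOT 1 IMPLIES ((0 OR 0) AND (1 OR NOT 1))) -> 1
  row 10 [1010]: (NOT 1 IMPLIES ((1 OR 1) AND (1 OR NOT 0))) -> 1
  row 11 [1011]: (NOT 1 IMPLIES ((1 OR 1) AND (1 OR NOT 1))) -> 1
  row 12 [1100]: (NOT 1 IMPLIES ((0 OR 0) AND (1 OR NOT 0))) -> 1
  row 13 [1101]: (NOT 1 IMPLIES ((0 OR 0) AND (1 OR NOT 1))) -> 1
  row 14 [1110]: (NOT 1 IMPLIES ((1 OR 1) AND (1 OR NOT 0))) -> 1
  row 15 [1111]: (NOT 1 IMPLIES ((1 OR 1) AND (1 OR NOT 1))) -> 1
Full result column, 4 rows per line (P1,P2 fixed per line; P3,P4 runs 00..11 left to right):
  rows 0-3 [P1,P2=00]: 0010  = hex 2
  rows 4-7 [P1,P2=01]: 0010  = hex 2
  rows 8-11 [P1,P2=10]: 1111  = hex F
  rows 12-15 [P1,P2=11]: 1111  = hex F
Output column (row 0 .. row 15) = 0010001011111111
Output column grouped in 4s = 0010 0010 1111 1111 = 0x22FF
Convert to decimal digit by digit (value = value*16 + digit):
  2 -> 2
  2*16 + 2 = 34
  34*16 + 15 (F) = 559
  559*16 + 15 (F) = 8959
Decimal = 8959

8959


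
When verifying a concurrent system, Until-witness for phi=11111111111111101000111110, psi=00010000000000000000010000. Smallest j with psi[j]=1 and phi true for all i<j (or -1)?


(phi U psi) at 0: need smallest j with psi[j]=1 and phi[i]=1 for all i in [0,j).
Scan from step 0:
  step 0: phi=1, psi=0 -> continue
  step 1: phi=1, psi=0 -> continue
  step 2: phi=1, psi=0 -> continue
  step 3: psi=1 and phi held for [0,3) -> witness found
Witness step = 3

3


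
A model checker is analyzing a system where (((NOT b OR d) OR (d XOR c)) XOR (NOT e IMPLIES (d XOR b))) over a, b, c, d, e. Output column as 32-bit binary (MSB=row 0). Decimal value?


Formula: (((NOT b OR d) OR (d XOR c)) XOR (NOT e IMPLIES (d XOR b))) over a, b, c, d, e (32 rows)
Evaluate each row (bits = a,b,c,d,e, MSB first):
  row 0 [00000]: (((NOT 0 OR 0) OR (0 XOR 0)) XOR (NOT 0 IMPLIES (0 XOR 0))) -> 1
  row 1 [00001]: (((NOT 0 OR 0) OR (0 XOR 0)) XOR (NOT 1 IMPLIES (0 XOR 0))) -> 0
  row 2 [00010]: (((NOT 0 OR 1) OR (1 XOR 0)) XOR (NOT 0 IMPLIES (1 XOR 0))) -> 0
  row 3 [00011]: (((NOT 0 OR 1) OR (1 XOR 0)) XOR (NOT 1 IMPLIES (1 XOR 0))) -> 0
  row 4 [00100]: (((NOT 0 OR 0) OR (0 XOR 1)) XOR (NOT 0 IMPLIES (0 XOR 0))) -> 1
  row 5 [00101]: (((NOT 0 OR 0) OR (0 XOR 1)) XOR (NOT 1 IMPLIES (0 XOR 0))) -> 0
  row 6 [00110]: (((NOT 0 OR 1) OR (1 XOR 1)) XOR (NOT 0 IMPLIES (1 XOR 0))) -> 0
  row 7 [00111]: (((NOT 0 OR 1) OR (1 XOR 1)) XOR (NOT 1 IMPLIES (1 XOR 0))) -> 0
  row 8 [01000]: (((NOT 1 OR 0) OR (0 XOR 0)) XOR (NOT 0 IMPLIES (0 XOR 1))) -> 1
  row 9 [01001]: (((NOT 1 OR 0) OR (0 XOR 0)) XOR (NOT 1 IMPLIES (0 XOR 1))) -> 1
  row 10 [01010]: (((NOT 1 OR 1) OR (1 XOR 0)) XOR (NOT 0 IMPLIES (1 XOR 1))) -> 1
  row 11 [01011]: (((NOT 1 OR 1) OR (1 XOR 0)) XOR (NOT 1 IMPLIES (1 XOR 1))) -> 0
  row 12 [01100]: (((NOT 1 OR 0) OR (0 XOR 1)) XOR (NOT 0 IMPLIES (0 XOR 1))) -> 0
  row 13 [01101]: (((NOT 1 OR 0) OR (0 XOR 1)) XOR (NOT 1 IMPLIES (0 XOR 1))) -> 0
  row 14 [01110]: (((NOT 1 OR 1) OR (1 XOR 1)) XOR (NOT 0 IMPLIES (1 XOR 1))) -> 1
  row 15 [01111]: (((NOT 1 OR 1) OR (1 XOR 1)) XOR (NOT 1 IMPLIES (1 XOR 1))) -> 0
  row 16 [10000]: (((NOT 0 OR 0) OR (0 XOR 0)) XOR (NOT 0 IMPLIES (0 XOR 0))) -> 1
  row 17 [10001]: (((NOT 0 OR 0) OR (0 XOR 0)) XOR (NOT 1 IMPLIES (0 XOR 0))) -> 0
  row 18 [10010]: (((NOT 0 OR 1) OR (1 XOR 0)) XOR (NOT 0 IMPLIES (1 XOR 0))) -> 0
  row 19 [10011]: (((NOT 0 OR 1) OR (1 XOR 0)) XOR (NOT 1 IMPLIES (1 XOR 0))) -> 0
  row 20 [10100]: (((NOT 0 OR 0) OR (0 XOR 1)) XOR (NOT 0 IMPLIES (0 XOR 0))) -> 1
  row 21 [10101]: (((NOT 0 OR 0) OR (0 XOR 1)) XOR (NOT 1 IMPLIES (0 XOR 0))) -> 0
  row 22 [10110]: (((NOT 0 OR 1) OR (1 XOR 1)) XOR (NOT 0 IMPLIES (1 XOR 0))) -> 0
  row 23 [10111]: (((NOT 0 OR 1) OR (1 XOR 1)) XOR (NOT 1 IMPLIES (1 XOR 0))) -> 0
  row 24 [11000]: (((NOT 1 OR 0) OR (0 XOR 0)) XOR (NOT 0 IMPLIES (0 XOR 1))) -> 1
  row 25 [11001]: (((NOT 1 OR 0) OR (0 XOR 0)) XOR (NOT 1 IMPLIES (0 XOR 1))) -> 1
  row 26 [11010]: (((NOT 1 OR 1) OR (1 XOR 0)) XOR (NOT 0 IMPLIES (1 XOR 1))) -> 1
  row 27 [11011]: (((NOT 1 OR 1) OR (1 XOR 0)) XOR (NOT 1 IMPLIES (1 XOR 1))) -> 0
  row 28 [11100]: (((NOT 1 OR 0) OR (0 XOR 1)) XOR (NOT 0 IMPLIES (0 XOR 1))) -> 0
  row 29 [11101]: (((NOT 1 OR 0) OR (0 XOR 1)) XOR (NOT 1 IMPLIES (0 XOR 1))) -> 0
  row 30 [11110]: (((NOT 1 OR 1) OR (1 XOR 1)) XOR (NOT 0 IMPLIES (1 XOR 1))) -> 1
  row 31 [11111]: (((NOT 1 OR 1) OR (1 XOR 1)) XOR (NOT 1 IMPLIES (1 XOR 1))) -> 0
Full result column, 4 rows per line (a,b,c fixed per line; d,e runs 00..11 left to right):
  rows 0-3 [a,b,c=000]: 1000  = hex 8
  rows 4-7 [a,b,c=001]: 1000  = hex 8
  rows 8-11 [a,b,c=010]: 1110  = hex E
  rows 12-15 [a,b,c=011]: 0010  = hex 2
  rows 16-19 [a,b,c=100]: 1000  = hex 8
  rows 20-23 [a,b,c=101]: 1000  = hex 8
  rows 24-27 [a,b,c=110]: 1110  = hex E
  rows 28-31 [a,b,c=111]: 0010  = hex 2
Output column (row 0 .. row 31) = 10001000111000101000100011100010
Output column grouped in 4s = 1000 1000 1110 0010 1000 1000 1110 0010 = 0x88E288E2
Convert to decimal digit by digit (value = value*16 + digit):
  8 -> 8
  8*16 + 8 = 136
  136*16 + 14 (E) = 2190
  2190*16 + 2 = 35042
  35042*16 + 8 = 560680
  560680*16 + 8 = 8970888
  8970888*16 + 14 (E) = 143534222
  143534222*16 + 2 = 2296547554
Decimal = 2296547554

2296547554


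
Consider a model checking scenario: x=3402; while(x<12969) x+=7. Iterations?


Step 1: x goes from 3402 toward 12969 by 7; the body runs while x<12969, so iterations = ceil((bound-start)/step)
Step 2: Distance=9567
Step 3: ceil(9567/7)=1367

1367


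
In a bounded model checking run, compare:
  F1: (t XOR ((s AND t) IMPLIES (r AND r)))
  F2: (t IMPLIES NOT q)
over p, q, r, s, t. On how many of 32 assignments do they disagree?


F1 = (t XOR ((s AND t) IMPLIES (r AND r)))
F2 = (t IMPLIES NOT q)
Evaluate both on each of 32 rows (bits = p,q,r,s,t):
  row 0 [00000]: F1=1 F2=1 -> 0
  row 1 [00001]: F1=0 F2=1 (differ) -> 1
  row 2 [00010]: F1=1 F2=1 -> 0
  row 3 [00011]: F1=1 F2=1 -> 0
  row 4 [00100]: F1=1 F2=1 -> 0
  row 5 [00101]: F1=0 F2=1 (differ) -> 1
  row 6 [00110]: F1=1 F2=1 -> 0
  row 7 [00111]: F1=0 F2=1 (differ) -> 1
  row 8 [01000]: F1=1 F2=1 -> 0
  row 9 [01001]: F1=0 F2=0 -> 0
  row 10 [01010]: F1=1 F2=1 -> 0
  row 11 [01011]: F1=1 F2=0 (differ) -> 1
  row 12 [01100]: F1=1 F2=1 -> 0
  row 13 [01101]: F1=0 F2=0 -> 0
  row 14 [01110]: F1=1 F2=1 -> 0
  row 15 [01111]: F1=0 F2=0 -> 0
  row 16 [10000]: F1=1 F2=1 -> 0
  row 17 [10001]: F1=0 F2=1 (differ) -> 1
  row 18 [10010]: F1=1 F2=1 -> 0
  row 19 [10011]: F1=1 F2=1 -> 0
  row 20 [10100]: F1=1 F2=1 -> 0
  row 21 [10101]: F1=0 F2=1 (differ) -> 1
  row 22 [10110]: F1=1 F2=1 -> 0
  row 23 [10111]: F1=0 F2=1 (differ) -> 1
  row 24 [11000]: F1=1 F2=1 -> 0
  row 25 [11001]: F1=0 F2=0 -> 0
  row 26 [11010]: F1=1 F2=1 -> 0
  row 27 [11011]: F1=1 F2=0 (differ) -> 1
  row 28 [11100]: F1=1 F2=1 -> 0
  row 29 [11101]: F1=0 F2=0 -> 0
  row 30 [11110]: F1=1 F2=1 -> 0
  row 31 [11111]: F1=0 F2=0 -> 0
Full result column, 8 rows per line (p,q fixed per line; r,s,t runs 000..111 left to right):
  rows 0-7 [p,q=00]: 01000101  (ones: 3)
  rows 8-15 [p,q=01]: 00010000  (ones: 1)
  rows 16-23 [p,q=10]: 01000101  (ones: 3)
  rows 24-31 [p,q=11]: 00010000  (ones: 1)
Disagreements = 3+1+3+1 = 8

8


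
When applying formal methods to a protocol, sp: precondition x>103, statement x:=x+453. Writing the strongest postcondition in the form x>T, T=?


Formula: sp(P, x:=E) = exists old_x. (x = E[old_x/x]) AND P[old_x/x] (old_x is the value of x before the assignment; eliminate old_x by solving x = E[old_x/x] for old_x)
Step 1: Precondition P: x>103, i.e. old_x > 103
Step 2: Assignment gives x = old_x + 453, so old_x = x - 453
Step 3: Substitute into P: x - 453 > 103
Step 4: Simplify: x > 103+453 = 556

556


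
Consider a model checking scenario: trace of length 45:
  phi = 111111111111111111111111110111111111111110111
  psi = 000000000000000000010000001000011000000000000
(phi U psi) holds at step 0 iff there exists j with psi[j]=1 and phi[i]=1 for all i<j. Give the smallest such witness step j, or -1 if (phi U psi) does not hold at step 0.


(phi U psi) at 0: need smallest j with psi[j]=1 and phi[i]=1 for all i in [0,j).
Scan from step 0:
  step 0: phi=1, psi=0 -> continue
  step 1: phi=1, psi=0 -> continue
  step 2: phi=1, psi=0 -> continue
  step 3: phi=1, psi=0 -> continue
  step 19: psi=1 and phi held for [0,19) -> witness found
Witness step = 19

19


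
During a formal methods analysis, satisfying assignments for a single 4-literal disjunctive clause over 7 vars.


Step 1: Total=2^7=128
Step 2: Unsat when all 4 false: 2^3=8
Step 3: Sat=128-8=120

120


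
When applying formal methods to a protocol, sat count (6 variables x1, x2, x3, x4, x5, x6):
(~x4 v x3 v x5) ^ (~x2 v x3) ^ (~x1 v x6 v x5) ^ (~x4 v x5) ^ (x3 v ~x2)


CNF with 5 clauses over 6 vars (64 assignments).
An assignment satisfies CNF iff every clause has >=1 true literal.
Check each row (bits = x1,x2,x3,x4,x5,x6; clause T/F shown):
  row 0 [000000]: clauses=TTTTT -> 1
  row 1 [000001]: clauses=TTTTT -> 1
  row 2 [000010]: clauses=TTTTT -> 1
  row 3 [000011]: clauses=TTTTT -> 1
  row 4 [000100]: clauses=FTTFT -> 0
  (every remaining row is evaluated the same way; all 64 results are listed next)
Full result column, 8 rows per line (x1,x2,x3 fixed per line; x4,x5,x6 runs 000..111 left to right):
  rows 0-7 [x1,x2,x3=000]: 11110011  (ones: 6)
  rows 8-15 [x1,x2,x3=001]: 11110011  (ones: 6)
  rows 16-23 [x1,x2,x3=010]: 00000000  (ones: 0)
  rows 24-31 [x1,x2,x3=011]: 11110011  (ones: 6)
  rows 32-39 [x1,x2,x3=100]: 01110011  (ones: 5)
  rows 40-47 [x1,x2,x3=101]: 01110011  (ones: 5)
  rows 48-55 [x1,x2,x3=110]: 00000000  (ones: 0)
  rows 56-63 [x1,x2,x3=111]: 01110011  (ones: 5)
Satisfying assignments = 6+6+0+6+5+5+0+5 = 33

33


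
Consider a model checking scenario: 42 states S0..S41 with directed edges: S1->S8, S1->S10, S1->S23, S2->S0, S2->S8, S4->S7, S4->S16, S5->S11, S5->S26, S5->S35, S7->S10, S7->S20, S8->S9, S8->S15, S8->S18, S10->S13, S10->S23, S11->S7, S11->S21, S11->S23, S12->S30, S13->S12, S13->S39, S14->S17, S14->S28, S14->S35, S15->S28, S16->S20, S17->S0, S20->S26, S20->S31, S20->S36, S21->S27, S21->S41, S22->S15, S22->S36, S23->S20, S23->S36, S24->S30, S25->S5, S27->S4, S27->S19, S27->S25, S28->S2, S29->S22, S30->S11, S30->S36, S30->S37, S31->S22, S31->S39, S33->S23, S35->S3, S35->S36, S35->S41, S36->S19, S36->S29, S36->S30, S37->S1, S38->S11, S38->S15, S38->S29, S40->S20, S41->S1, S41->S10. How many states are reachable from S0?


BFS from S0:
  layer 0: {S0}
Reachable set: {S0}
Count = 1

1


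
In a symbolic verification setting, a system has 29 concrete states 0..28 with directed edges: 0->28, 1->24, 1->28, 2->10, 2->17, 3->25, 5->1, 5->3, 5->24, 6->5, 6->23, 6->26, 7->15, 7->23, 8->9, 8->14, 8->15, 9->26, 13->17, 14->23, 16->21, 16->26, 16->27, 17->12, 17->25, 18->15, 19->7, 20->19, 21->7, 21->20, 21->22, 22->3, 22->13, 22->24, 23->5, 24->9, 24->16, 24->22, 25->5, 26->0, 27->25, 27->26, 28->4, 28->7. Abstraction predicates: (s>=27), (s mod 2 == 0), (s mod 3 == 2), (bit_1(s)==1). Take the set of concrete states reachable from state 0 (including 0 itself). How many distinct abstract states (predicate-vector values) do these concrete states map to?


BFS from 0:
Concrete reachable: {0, 1, 3, 4, 5, 7, 9, 12, 13, 15, 16, 17, 19, 20, 21, 22, 23, 24, 25, 26, 27, 28}
Abstract via predicates (s>=27), (s mod 2 == 0), (s mod 3 == 2), (bit_1(s)==1):
  (0,0,0,0) <- {1, 9, 13, 21, 25}
  (0,0,0,1) <- {3, 7, 15, 19}
  (0,0,1,0) <- {5, 17}
  (0,0,1,1) <- {23}
  (0,1,0,0) <- {0, 4, 12, 16, 24}
  (0,1,0,1) <- {22}
  (0,1,1,0) <- {20}
  (0,1,1,1) <- {26}
  (1,0,0,1) <- {27}
  (1,1,0,0) <- {28}
Distinct abstract states = 10

10


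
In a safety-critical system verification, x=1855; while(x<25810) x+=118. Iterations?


Step 1: x goes from 1855 toward 25810 by 118; the body runs while x<25810, so iterations = ceil((bound-start)/step)
Step 2: Distance=23955
Step 3: ceil(23955/118)=204

204


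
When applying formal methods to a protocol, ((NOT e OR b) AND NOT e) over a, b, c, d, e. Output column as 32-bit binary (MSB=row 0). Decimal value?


Formula: ((NOT e OR b) AND NOT e) over a, b, c, d, e (32 rows)
Evaluate each row (bits = a,b,c,d,e, MSB first):
  row 0 [00000]: ((NOT 0 OR 0) AND NOT 0) -> 1
  row 1 [00001]: ((NOT 1 OR 0) AND NOT 1) -> 0
  row 2 [00010]: ((NOT 0 OR 0) AND NOT 0) -> 1
  row 3 [00011]: ((NOT 1 OR 0) AND NOT 1) -> 0
  row 4 [00100]: ((NOT 0 OR 0) AND NOT 0) -> 1
  row 5 [00101]: ((NOT 1 OR 0) AND NOT 1) -> 0
  row 6 [00110]: ((NOT 0 OR 0) AND NOT 0) -> 1
  row 7 [00111]: ((NOT 1 OR 0) AND NOT 1) -> 0
  row 8 [01000]: ((NOT 0 OR 1) AND NOT 0) -> 1
  row 9 [01001]: ((NOT 1 OR 1) AND NOT 1) -> 0
  row 10 [01010]: ((NOT 0 OR 1) AND NOT 0) -> 1
  row 11 [01011]: ((NOT 1 OR 1) AND NOT 1) -> 0
  row 12 [01100]: ((NOT 0 OR 1) AND NOT 0) -> 1
  row 13 [01101]: ((NOT 1 OR 1) AND NOT 1) -> 0
  row 14 [01110]: ((NOT 0 OR 1) AND NOT 0) -> 1
  row 15 [01111]: ((NOT 1 OR 1) AND NOT 1) -> 0
  row 16 [10000]: ((NOT 0 OR 0) AND NOT 0) -> 1
  row 17 [10001]: ((NOT 1 OR 0) AND NOT 1) -> 0
  row 18 [10010]: ((NOT 0 OR 0) AND NOT 0) -> 1
  row 19 [10011]: ((NOT 1 OR 0) AND NOT 1) -> 0
  row 20 [10100]: ((NOT 0 OR 0) AND NOT 0) -> 1
  row 21 [10101]: ((NOT 1 OR 0) AND NOT 1) -> 0
  row 22 [10110]: ((NOT 0 OR 0) AND NOT 0) -> 1
  row 23 [10111]: ((NOT 1 OR 0) AND NOT 1) -> 0
  row 24 [11000]: ((NOT 0 OR 1) AND NOT 0) -> 1
  row 25 [11001]: ((NOT 1 OR 1) AND NOT 1) -> 0
  row 26 [11010]: ((NOT 0 OR 1) AND NOT 0) -> 1
  row 27 [11011]: ((NOT 1 OR 1) AND NOT 1) -> 0
  row 28 [11100]: ((NOT 0 OR 1) AND NOT 0) -> 1
  row 29 [11101]: ((NOT 1 OR 1) AND NOT 1) -> 0
  row 30 [11110]: ((NOT 0 OR 1) AND NOT 0) -> 1
  row 31 [11111]: ((NOT 1 OR 1) AND NOT 1) -> 0
Full result column, 4 rows per line (a,b,c fixed per line; d,e runs 00..11 left to right):
  rows 0-3 [a,b,c=000]: 1010  = hex A
  rows 4-7 [a,b,c=001]: 1010  = hex A
  rows 8-11 [a,b,c=010]: 1010  = hex A
  rows 12-15 [a,b,c=011]: 1010  = hex A
  rows 16-19 [a,b,c=100]: 1010  = hex A
  rows 20-23 [a,b,c=101]: 1010  = hex A
  rows 24-27 [a,b,c=110]: 1010  = hex A
  rows 28-31 [a,b,c=111]: 1010  = hex A
Output column (row 0 .. row 31) = 10101010101010101010101010101010
Output column grouped in 4s = 1010 1010 1010 1010 1010 1010 1010 1010 = 0xAAAAAAAA
Convert to decimal digit by digit (value = value*16 + digit):
  A -> 10
  10*16 + 10 (A) = 170
  170*16 + 10 (A) = 2730
  2730*16 + 10 (A) = 43690
  43690*16 + 10 (A) = 699050
  699050*16 + 10 (A) = 11184810
  11184810*16 + 10 (A) = 178956970
  178956970*16 + 10 (A) = 2863311530
Decimal = 2863311530

2863311530


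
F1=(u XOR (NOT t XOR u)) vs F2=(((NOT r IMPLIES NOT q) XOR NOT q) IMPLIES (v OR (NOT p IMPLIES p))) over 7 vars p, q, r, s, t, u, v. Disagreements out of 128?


F1 = (u XOR (NOT t XOR u))
F2 = (((NOT r IMPLIES NOT q) XOR NOT q) IMPLIES (v OR (NOT p IMPLIES p)))
Evaluate both on each of 128 rows (bits = p,q,r,s,t,u,v):
  row 0 [0000000]: F1=1 F2=1 -> 0
  row 1 [0000001]: F1=1 F2=1 -> 0
  row 2 [0000010]: F1=1 F2=1 -> 0
  row 3 [0000011]: F1=1 F2=1 -> 0
  row 4 [0000100]: F1=0 F2=1 (differ) -> 1
  (every remaining row is evaluated the same way; all 128 results are listed next)
Full result column, 8 rows per line (p,q,r,s fixed per line; t,u,v runs 000..111 left to right):
  rows 0-7 [p,q,r,s=0000]: 00001111  (ones: 4)
  rows 8-15 [p,q,r,s=0001]: 00001111  (ones: 4)
  rows 16-23 [p,q,r,s=0010]: 00001111  (ones: 4)
  rows 24-31 [p,q,r,s=0011]: 00001111  (ones: 4)
  rows 32-39 [p,q,r,s=0100]: 00001111  (ones: 4)
  rows 40-47 [p,q,r,s=0101]: 00001111  (ones: 4)
  rows 48-55 [p,q,r,s=0110]: 10100101  (ones: 4)
  rows 56-63 [p,q,r,s=0111]: 10100101  (ones: 4)
  rows 64-71 [p,q,r,s=1000]: 00001111  (ones: 4)
  rows 72-79 [p,q,r,s=1001]: 00001111  (ones: 4)
  rows 80-87 [p,q,r,s=1010]: 00001111  (ones: 4)
  rows 88-95 [p,q,r,s=1011]: 00001111  (ones: 4)
  rows 96-103 [p,q,r,s=1100]: 00001111  (ones: 4)
  rows 104-111 [p,q,r,s=1101]: 00001111  (ones: 4)
  rows 112-119 [p,q,r,s=1110]: 00001111  (ones: 4)
  rows 120-127 [p,q,r,s=1111]: 00001111  (ones: 4)
Disagreements = 4+4+4+4+4+4+4+4+4+4+4+4+4+4+4+4 = 64

64


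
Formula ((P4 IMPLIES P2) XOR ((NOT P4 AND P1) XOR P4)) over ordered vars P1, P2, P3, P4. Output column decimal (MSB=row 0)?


Formula: ((P4 IMPLIES P2) XOR ((NOT P4 AND P1) XOR P4)) over P1, P2, P3, P4 (16 rows)
Evaluate each row (bits = P1,P2,P3,P4, MSB first):
  row 0 [0000]: ((0 IMPLIES 0) XOR ((NOT 0 AND 0) XOR 0)) -> 1
  row 1 [0001]: ((1 IMPLIES 0) XOR ((NOT 1 AND 0) XOR 1)) -> 1
  row 2 [0010]: ((0 IMPLIES 0) XOR ((NOT 0 AND 0) XOR 0)) -> 1
  row 3 [0011]: ((1 IMPLIES 0) XOR ((NOT 1 AND 0) XOR 1)) -> 1
  row 4 [0100]: ((0 IMPLIES 1) XOR ((NOT 0 AND 0) XOR 0)) -> 1
  row 5 [0101]: ((1 IMPLIES 1) XOR ((NOT 1 AND 0) XOR 1)) -> 0
  row 6 [0110]: ((0 IMPLIES 1) XOR ((NOT 0 AND 0) XOR 0)) -> 1
  row 7 [0111]: ((1 IMPLIES 1) XOR ((NOT 1 AND 0) XOR 1)) -> 0
  row 8 [1000]: ((0 IMPLIES 0) XOR ((NOT 0 AND 1) XOR 0)) -> 0
  row 9 [1001]: ((1 IMPLIES 0) XOR ((NOT 1 AND 1) XOR 1)) -> 1
  row 10 [1010]: ((0 IMPLIES 0) XOR ((NOT 0 AND 1) XOR 0)) -> 0
  row 11 [1011]: ((1 IMPLIES 0) XOR ((NOT 1 AND 1) XOR 1)) -> 1
  row 12 [1100]: ((0 IMPLIES 1) XOR ((NOT 0 AND 1) XOR 0)) -> 0
  row 13 [1101]: ((1 IMPLIES 1) XOR ((NOT 1 AND 1) XOR 1)) -> 0
  row 14 [1110]: ((0 IMPLIES 1) XOR ((NOT 0 AND 1) XOR 0)) -> 0
  row 15 [1111]: ((1 IMPLIES 1) XOR ((NOT 1 AND 1) XOR 1)) -> 0
Full result column, 4 rows per line (P1,P2 fixed per line; P3,P4 runs 00..11 left to right):
  rows 0-3 [P1,P2=00]: 1111  = hex F
  rows 4-7 [P1,P2=01]: 1010  = hex A
  rows 8-11 [P1,P2=10]: 0101  = hex 5
  rows 12-15 [P1,P2=11]: 0000  = hex 0
Output column (row 0 .. row 15) = 1111101001010000
Output column grouped in 4s = 1111 1010 0101 0000 = 0xFA50
Convert to decimal digit by digit (value = value*16 + digit):
  F -> 15
  15*16 + 10 (A) = 250
  250*16 + 5 = 4005
  4005*16 + 0 = 64080
Decimal = 64080

64080


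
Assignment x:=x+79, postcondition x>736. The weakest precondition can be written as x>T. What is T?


Formula: wp(x:=E, P) = P[E/x] (substitute E for x in postcondition)
Step 1: Postcondition: x>736
Step 2: Substitute x+79 for x: x+79>736
Step 3: Solve for x: x > 736-79 = 657

657


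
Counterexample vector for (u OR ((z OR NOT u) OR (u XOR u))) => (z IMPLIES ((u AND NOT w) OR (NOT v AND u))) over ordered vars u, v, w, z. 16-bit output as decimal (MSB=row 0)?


F1 = (u OR ((z OR NOT u) OR (u XOR u)))
F2 = (z IMPLIES ((u AND NOT w) OR (NOT v AND u)))
Counterexample to F1=>F2 is where F1=1 and F2=0.
Evaluate each row (bits = u,v,w,z, MSB first):
  row 0 [0000]: F1=1 F2=1 -> F1&~F2 -> 0
  row 1 [0001]: F1=1 F2=0 -> F1&~F2 -> 1
  row 2 [0010]: F1=1 F2=1 -> F1&~F2 -> 0
  row 3 [0011]: F1=1 F2=0 -> F1&~F2 -> 1
  row 4 [0100]: F1=1 F2=1 -> F1&~F2 -> 0
  row 5 [0101]: F1=1 F2=0 -> F1&~F2 -> 1
  row 6 [0110]: F1=1 F2=1 -> F1&~F2 -> 0
  row 7 [0111]: F1=1 F2=0 -> F1&~F2 -> 1
  row 8 [1000]: F1=1 F2=1 -> F1&~F2 -> 0
  row 9 [1001]: F1=1 F2=1 -> F1&~F2 -> 0
  row 10 [1010]: F1=1 F2=1 -> F1&~F2 -> 0
  row 11 [1011]: F1=1 F2=1 -> F1&~F2 -> 0
  row 12 [1100]: F1=1 F2=1 -> F1&~F2 -> 0
  row 13 [1101]: F1=1 F2=1 -> F1&~F2 -> 0
  row 14 [1110]: F1=1 F2=1 -> F1&~F2 -> 0
  row 15 [1111]: F1=1 F2=0 -> F1&~F2 -> 1
Full result column, 4 rows per line (u,v fixed per line; w,z runs 00..11 left to right):
  rows 0-3 [u,v=00]: 0101  = hex 5
  rows 4-7 [u,v=01]: 0101  = hex 5
  rows 8-11 [u,v=10]: 0000  = hex 0
  rows 12-15 [u,v=11]: 0001  = hex 1
Counterexample vector (row 0 .. row 15) = 0101010100000001
Output column grouped in 4s = 0101 0101 0000 0001 = 0x5501
Convert to decimal digit by digit (value = value*16 + digit):
  5 -> 5
  5*16 + 5 = 85
  85*16 + 0 = 1360
  1360*16 + 1 = 21761
Decimal = 21761

21761


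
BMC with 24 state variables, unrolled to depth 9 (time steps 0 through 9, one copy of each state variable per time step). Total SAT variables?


BMC unrolls to depth k, creating one copy of each state var for steps 0..k.
Step count = 9 + 1 = 10 (steps 0 through 9)
Vars per step = 24
Total = 24 * 10 = 240

240


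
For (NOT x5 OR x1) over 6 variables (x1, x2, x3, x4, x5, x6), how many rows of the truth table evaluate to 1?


Formula: (NOT x5 OR x1) over 6 vars (64 rows)
Evaluate each row (x1, x2, x3, x4, x5, x6 as bits, MSB first):
  row 0 [000000]: (NOT 0 OR 0) -> 1
  row 1 [000001]: (NOT 0 OR 0) -> 1
  row 2 [000010]: (NOT 1 OR 0) -> 0
  row 3 [000011]: (NOT 1 OR 0) -> 0
  row 4 [000100]: (NOT 0 OR 0) -> 1
  (every remaining row is evaluated the same way; all 64 results are listed next)
Full result column, 8 rows per line (x1,x2,x3 fixed per line; x4,x5,x6 runs 000..111 left to right):
  rows 0-7 [x1,x2,x3=000]: 11001100  (ones: 4)
  rows 8-15 [x1,x2,x3=001]: 11001100  (ones: 4)
  rows 16-23 [x1,x2,x3=010]: 11001100  (ones: 4)
  rows 24-31 [x1,x2,x3=011]: 11001100  (ones: 4)
  rows 32-39 [x1,x2,x3=100]: 11111111  (ones: 8)
  rows 40-47 [x1,x2,x3=101]: 11111111  (ones: 8)
  rows 48-55 [x1,x2,x3=110]: 11111111  (ones: 8)
  rows 56-63 [x1,x2,x3=111]: 11111111  (ones: 8)
Count of 1-rows = 4+4+4+4+8+8+8+8 = 48

48


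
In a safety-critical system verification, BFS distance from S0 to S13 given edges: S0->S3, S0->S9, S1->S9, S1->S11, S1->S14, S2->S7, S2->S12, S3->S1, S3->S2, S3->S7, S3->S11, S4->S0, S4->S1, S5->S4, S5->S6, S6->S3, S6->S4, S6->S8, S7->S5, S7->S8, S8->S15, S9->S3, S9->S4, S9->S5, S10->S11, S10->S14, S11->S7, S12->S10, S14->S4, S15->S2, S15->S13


BFS layer-by-layer from S0:
  dist 0: {S0}
  dist 1: {S3, S9}
  dist 2: {S1, S2, S4, S5, S7, S11}
  dist 3: {S6, S8, S12, S14}
  dist 4: {S10, S15}
  dist 5: {S13}
  -> S13 reached at distance 5
Shortest path length = 5

5


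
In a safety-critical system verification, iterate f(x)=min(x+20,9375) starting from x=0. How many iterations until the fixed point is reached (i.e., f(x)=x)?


Step 1: x=0, cap=9375, increment=20
Step 2: x grows by 20 each step until capped at 9375; fixed point is x=9375
Step 3: iterations = ceil(9375/20) = 469

469


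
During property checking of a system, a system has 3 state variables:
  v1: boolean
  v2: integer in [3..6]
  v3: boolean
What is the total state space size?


State space = product of domain sizes of all variables.
Domain sizes:
  v1 (boolean): 2
  v2 (integer in [3..6]): 4
  v3 (boolean): 2
Product = 2 * 4 * 2 = 16

16


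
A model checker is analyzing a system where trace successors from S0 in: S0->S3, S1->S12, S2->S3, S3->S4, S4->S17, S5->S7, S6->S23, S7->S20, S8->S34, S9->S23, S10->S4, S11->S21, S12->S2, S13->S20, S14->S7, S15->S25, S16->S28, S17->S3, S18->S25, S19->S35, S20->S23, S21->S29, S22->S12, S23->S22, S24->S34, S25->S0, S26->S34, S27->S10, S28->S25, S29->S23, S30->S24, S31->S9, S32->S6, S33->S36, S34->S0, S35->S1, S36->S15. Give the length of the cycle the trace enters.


Trace from S0 until a state repeats:
  S0 -> S3 -> S4 -> S17 -> S3
S3 first seen at step 1, revisited at step 4.
Cycle length = 4 - 1 = 3

3


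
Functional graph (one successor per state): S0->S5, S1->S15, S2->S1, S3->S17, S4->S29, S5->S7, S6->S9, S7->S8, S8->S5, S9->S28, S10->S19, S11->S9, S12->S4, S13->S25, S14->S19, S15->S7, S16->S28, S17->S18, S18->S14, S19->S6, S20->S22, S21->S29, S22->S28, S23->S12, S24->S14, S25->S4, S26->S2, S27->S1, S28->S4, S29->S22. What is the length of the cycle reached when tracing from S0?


Trace from S0 until a state repeats:
  S0 -> S5 -> S7 -> S8 -> S5
S5 first seen at step 1, revisited at step 4.
Cycle length = 4 - 1 = 3

3


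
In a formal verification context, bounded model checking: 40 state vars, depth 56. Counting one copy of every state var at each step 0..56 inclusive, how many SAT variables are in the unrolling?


BMC unrolls to depth k, creating one copy of each state var for steps 0..k.
Step count = 56 + 1 = 57 (steps 0 through 56)
Vars per step = 40
Total = 40 * 57 = 2280

2280


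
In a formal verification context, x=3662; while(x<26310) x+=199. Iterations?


Step 1: x goes from 3662 toward 26310 by 199; the body runs while x<26310, so iterations = ceil((bound-start)/step)
Step 2: Distance=22648
Step 3: ceil(22648/199)=114

114


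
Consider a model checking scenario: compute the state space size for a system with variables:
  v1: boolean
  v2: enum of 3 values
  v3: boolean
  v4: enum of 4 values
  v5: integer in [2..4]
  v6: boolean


State space = product of domain sizes of all variables.
Domain sizes:
  v1 (boolean): 2
  v2 (enum of 3 values): 3
  v3 (boolean): 2
  v4 (enum of 4 values): 4
  v5 (integer in [2..4]): 3
  v6 (boolean): 2
Product = 2 * 3 * 2 * 4 * 3 * 2 = 288

288


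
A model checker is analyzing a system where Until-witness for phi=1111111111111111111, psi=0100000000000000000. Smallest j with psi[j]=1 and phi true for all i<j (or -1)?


(phi U psi) at 0: need smallest j with psi[j]=1 and phi[i]=1 for all i in [0,j).
Scan from step 0:
  step 0: phi=1, psi=0 -> continue
  step 1: psi=1 and phi held for [0,1) -> witness found
Witness step = 1

1


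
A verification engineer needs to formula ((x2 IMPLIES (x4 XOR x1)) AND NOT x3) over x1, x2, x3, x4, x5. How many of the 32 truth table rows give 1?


Formula: ((x2 IMPLIES (x4 XOR x1)) AND NOT x3) over 5 vars (32 rows)
Evaluate each row (x1, x2, x3, x4, x5 as bits, MSB first):
  row 0 [00000]: ((0 IMPLIES (0 XOR 0)) AND NOT 0) -> 1
  row 1 [00001]: ((0 IMPLIES (0 XOR 0)) AND NOT 0) -> 1
  row 2 [00010]: ((0 IMPLIES (1 XOR 0)) AND NOT 0) -> 1
  row 3 [00011]: ((0 IMPLIES (1 XOR 0)) AND NOT 0) -> 1
  row 4 [00100]: ((0 IMPLIES (0 XOR 0)) AND NOT 1) -> 0
  row 5 [00101]: ((0 IMPLIES (0 XOR 0)) AND NOT 1) -> 0
  row 6 [00110]: ((0 IMPLIES (1 XOR 0)) AND NOT 1) -> 0
  row 7 [00111]: ((0 IMPLIES (1 XOR 0)) AND NOT 1) -> 0
  row 8 [01000]: ((1 IMPLIES (0 XOR 0)) AND NOT 0) -> 0
  row 9 [01001]: ((1 IMPLIES (0 XOR 0)) AND NOT 0) -> 0
  row 10 [01010]: ((1 IMPLIES (1 XOR 0)) AND NOT 0) -> 1
  row 11 [01011]: ((1 IMPLIES (1 XOR 0)) AND NOT 0) -> 1
  row 12 [01100]: ((1 IMPLIES (0 XOR 0)) AND NOT 1) -> 0
  row 13 [01101]: ((1 IMPLIES (0 XOR 0)) AND NOT 1) -> 0
  row 14 [01110]: ((1 IMPLIES (1 XOR 0)) AND NOT 1) -> 0
  row 15 [01111]: ((1 IMPLIES (1 XOR 0)) AND NOT 1) -> 0
  row 16 [10000]: ((0 IMPLIES (0 XOR 1)) AND NOT 0) -> 1
  row 17 [10001]: ((0 IMPLIES (0 XOR 1)) AND NOT 0) -> 1
  row 18 [10010]: ((0 IMPLIES (1 XOR 1)) AND NOT 0) -> 1
  row 19 [10011]: ((0 IMPLIES (1 XOR 1)) AND NOT 0) -> 1
  row 20 [10100]: ((0 IMPLIES (0 XOR 1)) AND NOT 1) -> 0
  row 21 [10101]: ((0 IMPLIES (0 XOR 1)) AND NOT 1) -> 0
  row 22 [10110]: ((0 IMPLIES (1 XOR 1)) AND NOT 1) -> 0
  row 23 [10111]: ((0 IMPLIES (1 XOR 1)) AND NOT 1) -> 0
  row 24 [11000]: ((1 IMPLIES (0 XOR 1)) AND NOT 0) -> 1
  row 25 [11001]: ((1 IMPLIES (0 XOR 1)) AND NOT 0) -> 1
  row 26 [11010]: ((1 IMPLIES (1 XOR 1)) AND NOT 0) -> 0
  row 27 [11011]: ((1 IMPLIES (1 XOR 1)) AND NOT 0) -> 0
  row 28 [11100]: ((1 IMPLIES (0 XOR 1)) AND NOT 1) -> 0
  row 29 [11101]: ((1 IMPLIES (0 XOR 1)) AND NOT 1) -> 0
  row 30 [11110]: ((1 IMPLIES (1 XOR 1)) AND NOT 1) -> 0
  row 31 [11111]: ((1 IMPLIES (1 XOR 1)) AND NOT 1) -> 0
Full result column, 8 rows per line (x1,x2 fixed per line; x3,x4,x5 runs 000..111 left to right):
  rows 0-7 [x1,x2=00]: 11110000  (ones: 4)
  rows 8-15 [x1,x2=01]: 00110000  (ones: 2)
  rows 16-23 [x1,x2=10]: 11110000  (ones: 4)
  rows 24-31 [x1,x2=11]: 11000000  (ones: 2)
Count of 1-rows = 4+2+4+2 = 12

12


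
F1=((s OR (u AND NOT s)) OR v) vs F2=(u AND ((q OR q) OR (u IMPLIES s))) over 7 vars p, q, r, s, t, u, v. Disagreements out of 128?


F1 = ((s OR (u AND NOT s)) OR v)
F2 = (u AND ((q OR q) OR (u IMPLIES s)))
Evaluate both on each of 128 rows (bits = p,q,r,s,t,u,v):
  row 0 [0000000]: F1=0 F2=0 -> 0
  row 1 [0000001]: F1=1 F2=0 (differ) -> 1
  row 2 [0000010]: F1=1 F2=0 (differ) -> 1
  row 3 [0000011]: F1=1 F2=0 (differ) -> 1
  row 4 [0000100]: F1=0 F2=0 -> 0
  (every remaining row is evaluated the same way; all 128 results are listed next)
Full result column, 8 rows per line (p,q,r,s fixed per line; t,u,v runs 000..111 left to right):
  rows 0-7 [p,q,r,s=0000]: 01110111  (ones: 6)
  rows 8-15 [p,q,r,s=0001]: 11001100  (ones: 4)
  rows 16-23 [p,q,r,s=0010]: 01110111  (ones: 6)
  rows 24-31 [p,q,r,s=0011]: 11001100  (ones: 4)
  rows 32-39 [p,q,r,s=0100]: 01000100  (ones: 2)
  rows 40-47 [p,q,r,s=0101]: 11001100  (ones: 4)
  rows 48-55 [p,q,r,s=0110]: 01000100  (ones: 2)
  rows 56-63 [p,q,r,s=0111]: 11001100  (ones: 4)
  rows 64-71 [p,q,r,s=1000]: 01110111  (ones: 6)
  rows 72-79 [p,q,r,s=1001]: 11001100  (ones: 4)
  rows 80-87 [p,q,r,s=1010]: 01110111  (ones: 6)
  rows 88-95 [p,q,r,s=1011]: 11001100  (ones: 4)
  rows 96-103 [p,q,r,s=1100]: 01000100  (ones: 2)
  rows 104-111 [p,q,r,s=1101]: 11001100  (ones: 4)
  rows 112-119 [p,q,r,s=1110]: 01000100  (ones: 2)
  rows 120-127 [p,q,r,s=1111]: 11001100  (ones: 4)
Disagreements = 6+4+6+4+2+4+2+4+6+4+6+4+2+4+2+4 = 64

64


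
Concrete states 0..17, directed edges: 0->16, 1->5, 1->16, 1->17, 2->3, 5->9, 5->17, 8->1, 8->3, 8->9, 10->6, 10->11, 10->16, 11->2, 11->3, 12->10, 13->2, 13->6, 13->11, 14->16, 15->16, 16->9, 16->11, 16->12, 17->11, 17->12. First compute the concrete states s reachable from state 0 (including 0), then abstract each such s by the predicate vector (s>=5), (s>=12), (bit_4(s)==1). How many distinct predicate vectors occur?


BFS from 0:
Concrete reachable: {0, 2, 3, 6, 9, 10, 11, 12, 16}
Abstract via predicates (s>=5), (s>=12), (bit_4(s)==1):
  (0,0,0) <- {0, 2, 3}
  (1,0,0) <- {6, 9, 10, 11}
  (1,1,0) <- {12}
  (1,1,1) <- {16}
Distinct abstract states = 4

4


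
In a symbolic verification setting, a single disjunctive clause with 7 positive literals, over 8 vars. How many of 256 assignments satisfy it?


Step 1: Total=2^8=256
Step 2: Unsat when all 7 false: 2^1=2
Step 3: Sat=256-2=254

254


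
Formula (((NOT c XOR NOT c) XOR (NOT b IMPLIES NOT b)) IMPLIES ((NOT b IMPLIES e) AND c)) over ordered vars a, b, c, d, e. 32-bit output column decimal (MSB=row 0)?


Formula: (((NOT c XOR NOT c) XOR (NOT b IMPLIES NOT b)) IMPLIES ((NOT b IMPLIES e) AND c)) over a, b, c, d, e (32 rows)
Evaluate each row (bits = a,b,c,d,e, MSB first):
  row 0 [00000]: (((NOT 0 XOR NOT 0) XOR (NOT 0 IMPLIES NOT 0)) IMPLIES ((NOT 0 IMPLIES 0) AND 0)) -> 0
  row 1 [00001]: (((NOT 0 XOR NOT 0) XOR (NOT 0 IMPLIES NOT 0)) IMPLIES ((NOT 0 IMPLIES 1) AND 0)) -> 0
  row 2 [00010]: (((NOT 0 XOR NOT 0) XOR (NOT 0 IMPLIES NOT 0)) IMPLIES ((NOT 0 IMPLIES 0) AND 0)) -> 0
  row 3 [00011]: (((NOT 0 XOR NOT 0) XOR (NOT 0 IMPLIES NOT 0)) IMPLIES ((NOT 0 IMPLIES 1) AND 0)) -> 0
  row 4 [00100]: (((NOT 1 XOR NOT 1) XOR (NOT 0 IMPLIES NOT 0)) IMPLIES ((NOT 0 IMPLIES 0) AND 1)) -> 0
  row 5 [00101]: (((NOT 1 XOR NOT 1) XOR (NOT 0 IMPLIES NOT 0)) IMPLIES ((NOT 0 IMPLIES 1) AND 1)) -> 1
  row 6 [00110]: (((NOT 1 XOR NOT 1) XOR (NOT 0 IMPLIES NOT 0)) IMPLIES ((NOT 0 IMPLIES 0) AND 1)) -> 0
  row 7 [00111]: (((NOT 1 XOR NOT 1) XOR (NOT 0 IMPLIES NOT 0)) IMPLIES ((NOT 0 IMPLIES 1) AND 1)) -> 1
  row 8 [01000]: (((NOT 0 XOR NOT 0) XOR (NOT 1 IMPLIES NOT 1)) IMPLIES ((NOT 1 IMPLIES 0) AND 0)) -> 0
  row 9 [01001]: (((NOT 0 XOR NOT 0) XOR (NOT 1 IMPLIES NOT 1)) IMPLIES ((NOT 1 IMPLIES 1) AND 0)) -> 0
  row 10 [01010]: (((NOT 0 XOR NOT 0) XOR (NOT 1 IMPLIES NOT 1)) IMPLIES ((NOT 1 IMPLIES 0) AND 0)) -> 0
  row 11 [01011]: (((NOT 0 XOR NOT 0) XOR (NOT 1 IMPLIES NOT 1)) IMPLIES ((NOT 1 IMPLIES 1) AND 0)) -> 0
  row 12 [01100]: (((NOT 1 XOR NOT 1) XOR (NOT 1 IMPLIES NOT 1)) IMPLIES ((NOT 1 IMPLIES 0) AND 1)) -> 1
  row 13 [01101]: (((NOT 1 XOR NOT 1) XOR (NOT 1 IMPLIES NOT 1)) IMPLIES ((NOT 1 IMPLIES 1) AND 1)) -> 1
  row 14 [01110]: (((NOT 1 XOR NOT 1) XOR (NOT 1 IMPLIES NOT 1)) IMPLIES ((NOT 1 IMPLIES 0) AND 1)) -> 1
  row 15 [01111]: (((NOT 1 XOR NOT 1) XOR (NOT 1 IMPLIES NOT 1)) IMPLIES ((NOT 1 IMPLIES 1) AND 1)) -> 1
  row 16 [10000]: (((NOT 0 XOR NOT 0) XOR (NOT 0 IMPLIES NOT 0)) IMPLIES ((NOT 0 IMPLIES 0) AND 0)) -> 0
  row 17 [10001]: (((NOT 0 XOR NOT 0) XOR (NOT 0 IMPLIES NOT 0)) IMPLIES ((NOT 0 IMPLIES 1) AND 0)) -> 0
  row 18 [10010]: (((NOT 0 XOR NOT 0) XOR (NOT 0 IMPLIES NOT 0)) IMPLIES ((NOT 0 IMPLIES 0) AND 0)) -> 0
  row 19 [10011]: (((NOT 0 XOR NOT 0) XOR (NOT 0 IMPLIES NOT 0)) IMPLIES ((NOT 0 IMPLIES 1) AND 0)) -> 0
  row 20 [10100]: (((NOT 1 XOR NOT 1) XOR (NOT 0 IMPLIES NOT 0)) IMPLIES ((NOT 0 IMPLIES 0) AND 1)) -> 0
  row 21 [10101]: (((NOT 1 XOR NOT 1) XOR (NOT 0 IMPLIES NOT 0)) IMPLIES ((NOT 0 IMPLIES 1) AND 1)) -> 1
  row 22 [10110]: (((NOT 1 XOR NOT 1) XOR (NOT 0 IMPLIES NOT 0)) IMPLIES ((NOT 0 IMPLIES 0) AND 1)) -> 0
  row 23 [10111]: (((NOT 1 XOR NOT 1) XOR (NOT 0 IMPLIES NOT 0)) IMPLIES ((NOT 0 IMPLIES 1) AND 1)) -> 1
  row 24 [11000]: (((NOT 0 XOR NOT 0) XOR (NOT 1 IMPLIES NOT 1)) IMPLIES ((NOT 1 IMPLIES 0) AND 0)) -> 0
  row 25 [11001]: (((NOT 0 XOR NOT 0) XOR (NOT 1 IMPLIES NOT 1)) IMPLIES ((NOT 1 IMPLIES 1) AND 0)) -> 0
  row 26 [11010]: (((NOT 0 XOR NOT 0) XOR (NOT 1 IMPLIES NOT 1)) IMPLIES ((NOT 1 IMPLIES 0) AND 0)) -> 0
  row 27 [11011]: (((NOT 0 XOR NOT 0) XOR (NOT 1 IMPLIES NOT 1)) IMPLIES ((NOT 1 IMPLIES 1) AND 0)) -> 0
  row 28 [11100]: (((NOT 1 XOR NOT 1) XOR (NOT 1 IMPLIES NOT 1)) IMPLIES ((NOT 1 IMPLIES 0) AND 1)) -> 1
  row 29 [11101]: (((NOT 1 XOR NOT 1) XOR (NOT 1 IMPLIES NOT 1)) IMPLIES ((NOT 1 IMPLIES 1) AND 1)) -> 1
  row 30 [11110]: (((NOT 1 XOR NOT 1) XOR (NOT 1 IMPLIES NOT 1)) IMPLIES ((NOT 1 IMPLIES 0) AND 1)) -> 1
  row 31 [11111]: (((NOT 1 XOR NOT 1) XOR (NOT 1 IMPLIES NOT 1)) IMPLIES ((NOT 1 IMPLIES 1) AND 1)) -> 1
Full result column, 4 rows per line (a,b,c fixed per line; d,e runs 00..11 left to right):
  rows 0-3 [a,b,c=000]: 0000  = hex 0
  rows 4-7 [a,b,c=001]: 0101  = hex 5
  rows 8-11 [a,b,c=010]: 0000  = hex 0
  rows 12-15 [a,b,c=011]: 1111  = hex F
  rows 16-19 [a,b,c=100]: 0000  = hex 0
  rows 20-23 [a,b,c=101]: 0101  = hex 5
  rows 24-27 [a,b,c=110]: 0000  = hex 0
  rows 28-31 [a,b,c=111]: 1111  = hex F
Output column (row 0 .. row 31) = 00000101000011110000010100001111
Output column grouped in 4s = 0000 0101 0000 1111 0000 0101 0000 1111 = 0x050F050F
Convert to decimal digit by digit (value = value*16 + digit):
  0 -> 0
  0*16 + 5 = 5
  5*16 + 0 = 80
  80*16 + 15 (F) = 1295
  1295*16 + 0 = 20720
  20720*16 + 5 = 331525
  331525*16 + 0 = 5304400
  5304400*16 + 15 (F) = 84870415
Decimal = 84870415

84870415


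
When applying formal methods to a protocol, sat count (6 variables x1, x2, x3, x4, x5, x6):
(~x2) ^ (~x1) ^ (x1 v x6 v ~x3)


CNF with 3 clauses over 6 vars (64 assignments).
An assignment satisfies CNF iff every clause has >=1 true literal.
Check each row (bits = x1,x2,x3,x4,x5,x6; clause T/F shown):
  row 0 [000000]: clauses=TTT -> 1
  row 1 [000001]: clauses=TTT -> 1
  row 2 [000010]: clauses=TTT -> 1
  row 3 [000011]: clauses=TTT -> 1
  row 4 [000100]: clauses=TTT -> 1
  (every remaining row is evaluated the same way; all 64 results are listed next)
Full result column, 8 rows per line (x1,x2,x3 fixed per line; x4,x5,x6 runs 000..111 left to right):
  rows 0-7 [x1,x2,x3=000]: 11111111  (ones: 8)
  rows 8-15 [x1,x2,x3=001]: 01010101  (ones: 4)
  rows 16-23 [x1,x2,x3=010]: 00000000  (ones: 0)
  rows 24-31 [x1,x2,x3=011]: 00000000  (ones: 0)
  rows 32-39 [x1,x2,x3=100]: 00000000  (ones: 0)
  rows 40-47 [x1,x2,x3=101]: 00000000  (ones: 0)
  rows 48-55 [x1,x2,x3=110]: 00000000  (ones: 0)
  rows 56-63 [x1,x2,x3=111]: 00000000  (ones: 0)
Satisfying assignments = 8+4+0+0+0+0+0+0 = 12

12


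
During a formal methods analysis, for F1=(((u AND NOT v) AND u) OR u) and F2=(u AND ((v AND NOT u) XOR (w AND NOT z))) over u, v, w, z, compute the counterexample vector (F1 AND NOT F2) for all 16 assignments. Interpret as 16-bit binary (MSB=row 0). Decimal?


F1 = (((u AND NOT v) AND u) OR u)
F2 = (u AND ((v AND NOT u) XOR (w AND NOT z)))
Counterexample to F1=>F2 is where F1=1 and F2=0.
Evaluate each row (bits = u,v,w,z, MSB first):
  row 0 [0000]: F1=0 F2=0 -> F1&~F2 -> 0
  row 1 [0001]: F1=0 F2=0 -> F1&~F2 -> 0
  row 2 [0010]: F1=0 F2=0 -> F1&~F2 -> 0
  row 3 [0011]: F1=0 F2=0 -> F1&~F2 -> 0
  row 4 [0100]: F1=0 F2=0 -> F1&~F2 -> 0
  row 5 [0101]: F1=0 F2=0 -> F1&~F2 -> 0
  row 6 [0110]: F1=0 F2=0 -> F1&~F2 -> 0
  row 7 [0111]: F1=0 F2=0 -> F1&~F2 -> 0
  row 8 [1000]: F1=1 F2=0 -> F1&~F2 -> 1
  row 9 [1001]: F1=1 F2=0 -> F1&~F2 -> 1
  row 10 [1010]: F1=1 F2=1 -> F1&~F2 -> 0
  row 11 [1011]: F1=1 F2=0 -> F1&~F2 -> 1
  row 12 [1100]: F1=1 F2=0 -> F1&~F2 -> 1
  row 13 [1101]: F1=1 F2=0 -> F1&~F2 -> 1
  row 14 [1110]: F1=1 F2=1 -> F1&~F2 -> 0
  row 15 [1111]: F1=1 F2=0 -> F1&~F2 -> 1
Full result column, 4 rows per line (u,v fixed per line; w,z runs 00..11 left to right):
  rows 0-3 [u,v=00]: 0000  = hex 0
  rows 4-7 [u,v=01]: 0000  = hex 0
  rows 8-11 [u,v=10]: 1101  = hex D
  rows 12-15 [u,v=11]: 1101  = hex D
Counterexample vector (row 0 .. row 15) = 0000000011011101
Output column grouped in 4s = 0000 0000 1101 1101 = 0x00DD
Convert to decimal digit by digit (value = value*16 + digit):
  0 -> 0
  0*16 + 0 = 0
  0*16 + 13 (D) = 13
  13*16 + 13 (D) = 221
Decimal = 221

221


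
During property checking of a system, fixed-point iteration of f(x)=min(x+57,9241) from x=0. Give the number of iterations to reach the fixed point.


Step 1: x=0, cap=9241, increment=57
Step 2: x grows by 57 each step until capped at 9241; fixed point is x=9241
Step 3: iterations = ceil(9241/57) = 163

163


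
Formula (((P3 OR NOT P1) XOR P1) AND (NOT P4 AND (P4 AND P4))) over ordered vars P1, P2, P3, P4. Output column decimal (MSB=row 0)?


Formula: (((P3 OR NOT P1) XOR P1) AND (NOT P4 AND (P4 AND P4))) over P1, P2, P3, P4 (16 rows)
Evaluate each row (bits = P1,P2,P3,P4, MSB first):
  row 0 [0000]: (((0 OR NOT 0) XOR 0) AND (NOT 0 AND (0 AND 0))) -> 0
  row 1 [0001]: (((0 OR NOT 0) XOR 0) AND (NOT 1 AND (1 AND 1))) -> 0
  row 2 [0010]: (((1 OR NOT 0) XOR 0) AND (NOT 0 AND (0 AND 0))) -> 0
  row 3 [0011]: (((1 OR NOT 0) XOR 0) AND (NOT 1 AND (1 AND 1))) -> 0
  row 4 [0100]: (((0 OR NOT 0) XOR 0) AND (NOT 0 AND (0 AND 0))) -> 0
  row 5 [0101]: (((0 OR NOT 0) XOR 0) AND (NOT 1 AND (1 AND 1))) -> 0
  row 6 [0110]: (((1 OR NOT 0) XOR 0) AND (NOT 0 AND (0 AND 0))) -> 0
  row 7 [0111]: (((1 OR NOT 0) XOR 0) AND (NOT 1 AND (1 AND 1))) -> 0
  row 8 [1000]: (((0 OR NOT 1) XOR 1) AND (NOT 0 AND (0 AND 0))) -> 0
  row 9 [1001]: (((0 OR NOT 1) XOR 1) AND (NOT 1 AND (1 AND 1))) -> 0
  row 10 [1010]: (((1 OR NOT 1) XOR 1) AND (NOT 0 AND (0 AND 0))) -> 0
  row 11 [1011]: (((1 OR NOT 1) XOR 1) AND (NOT 1 AND (1 AND 1))) -> 0
  row 12 [1100]: (((0 OR NOT 1) XOR 1) AND (NOT 0 AND (0 AND 0))) -> 0
  row 13 [1101]: (((0 OR NOT 1) XOR 1) AND (NOT 1 AND (1 AND 1))) -> 0
  row 14 [1110]: (((1 OR NOT 1) XOR 1) AND (NOT 0 AND (0 AND 0))) -> 0
  row 15 [1111]: (((1 OR NOT 1) XOR 1) AND (NOT 1 AND (1 AND 1))) -> 0
Full result column, 4 rows per line (P1,P2 fixed per line; P3,P4 runs 00..11 left to right):
  rows 0-3 [P1,P2=00]: 0000  = hex 0
  rows 4-7 [P1,P2=01]: 0000  = hex 0
  rows 8-11 [P1,P2=10]: 0000  = hex 0
  rows 12-15 [P1,P2=11]: 0000  = hex 0
Output column (row 0 .. row 15) = 0000000000000000
Output column grouped in 4s = 0000 0000 0000 0000 = 0x0000
Convert to decimal digit by digit (value = value*16 + digit):
  0 -> 0
  0*16 + 0 = 0
  0*16 + 0 = 0
  0*16 + 0 = 0
Decimal = 0

0


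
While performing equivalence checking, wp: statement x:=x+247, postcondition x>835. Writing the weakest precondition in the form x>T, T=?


Formula: wp(x:=E, P) = P[E/x] (substitute E for x in postcondition)
Step 1: Postcondition: x>835
Step 2: Substitute x+247 for x: x+247>835
Step 3: Solve for x: x > 835-247 = 588

588


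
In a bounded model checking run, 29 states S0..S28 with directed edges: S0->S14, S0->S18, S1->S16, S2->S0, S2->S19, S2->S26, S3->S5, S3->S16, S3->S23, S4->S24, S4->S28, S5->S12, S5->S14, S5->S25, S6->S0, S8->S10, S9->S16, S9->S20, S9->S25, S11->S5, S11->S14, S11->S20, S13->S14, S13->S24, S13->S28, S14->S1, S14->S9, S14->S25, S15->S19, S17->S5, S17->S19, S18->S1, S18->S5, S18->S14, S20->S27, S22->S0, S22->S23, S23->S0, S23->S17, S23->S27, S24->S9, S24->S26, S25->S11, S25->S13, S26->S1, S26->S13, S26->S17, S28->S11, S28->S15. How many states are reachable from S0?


BFS from S0:
  layer 0: {S0}
  layer 1: {S14, S18}
  layer 2: {S1, S5, S9, S25}
  layer 3: {S11, S12, S13, S16, S20}
  layer 4: {S24, S27, S28}
  layer 5: {S15, S26}
  layer 6: {S17, S19}
Reachable set: {S0, S1, S5, S9, S11, S12, S13, S14, S15, S16, S17, S18, S19, S20, S24, S25, S26, S27, S28}
Count = 19

19
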